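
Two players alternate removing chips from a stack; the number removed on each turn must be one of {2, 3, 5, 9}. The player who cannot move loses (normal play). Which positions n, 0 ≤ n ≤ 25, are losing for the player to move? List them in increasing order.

0, 1, 7, 8, 14, 15, 21, 22

G(0) = 0
G(1) = mex{} = 0
G(2) = mex{0} = 1
G(3) = mex{0,0} = 1
G(4) = mex{1,0} = 2
G(5) = mex{1,1,0} = 2
G(6) = mex{2,1,0} = 3
G(7) = mex{2,2,1} = 0
G(8) = mex{3,2,1} = 0
G(9) = mex{0,3,2,0} = 1
G(10) = mex{0,0,2,0} = 1
G(11) = mex{1,0,3,1} = 2
G(12) = mex{1,1,0,1} = 2
G(13) = mex{2,1,0,2} = 3
G(14) = mex{2,2,1,2} = 0
G(15) = mex{3,2,1,3} = 0
G(16) = mex{0,3,2,0} = 1
G(17) = mex{0,0,2,0} = 1
G(18) = mex{1,0,3,1} = 2
G(19) = mex{1,1,0,1} = 2
G(20) = mex{2,1,0,2} = 3
G(21) = mex{2,2,1,2} = 0
G(22) = mex{3,2,1,3} = 0
G(23) = mex{0,3,2,0} = 1
G(24) = mex{0,0,2,0} = 1
G(25) = mex{1,0,3,1} = 2
P-positions are exactly the n with G(n) = 0.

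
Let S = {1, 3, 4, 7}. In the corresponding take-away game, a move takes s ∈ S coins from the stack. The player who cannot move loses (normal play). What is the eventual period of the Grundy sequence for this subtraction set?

n :  0  1  2  3  4  5  6  7  8  9 10 11 12 13 14 15 16 17
G :  0  1  0  1  2  3  2  3  0  1  0  1  2  3  2  3  0  1
G(n+8) = G(n) holds for n = 0,…,6 (a full window of length max(S) = 7), so the sequence is purely periodic with period 8.

8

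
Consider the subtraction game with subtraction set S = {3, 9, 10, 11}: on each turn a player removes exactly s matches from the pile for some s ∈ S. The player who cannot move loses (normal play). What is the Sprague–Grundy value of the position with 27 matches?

0

G(0) = 0
G(1) = mex{} = 0
G(2) = mex{} = 0
G(3) = mex{0} = 1
G(4) = mex{0} = 1
G(5) = mex{0} = 1
G(6) = mex{1} = 0
G(7) = mex{1} = 0
G(8) = mex{1} = 0
G(9) = mex{0,0} = 1
G(10) = mex{0,0,0} = 1
G(11) = mex{0,0,0,0} = 1
G(12) = mex{1,1,0,0} = 2
G(13) = mex{1,1,1,0} = 2
G(14) = mex{1,1,1,1} = 0
G(15) = mex{2,0,1,1} = 3
G(16) = mex{2,0,0,1} = 3
G(17) = mex{0,0,0,0} = 1
G(18) = mex{3,1,0,0} = 2
G(19) = mex{3,1,1,0} = 2
G(20) = mex{1,1,1,1} = 0
G(21) = mex{2,2,1,1} = 0
G(22) = mex{2,2,2,1} = 0
G(23) = mex{0,0,2,2} = 1
G(24) = mex{0,3,0,2} = 1
G(25) = mex{0,3,3,0} = 1
G(26) = mex{1,1,3,3} = 0
G(27) = mex{1,2,1,3} = 0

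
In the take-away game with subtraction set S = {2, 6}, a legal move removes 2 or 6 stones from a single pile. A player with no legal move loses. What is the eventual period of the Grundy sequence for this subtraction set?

4

n :  0  1  2  3  4  5  6  7  8  9 10 11 12 13 14
G :  0  0  1  1  0  0  1  1  0  0  1  1  0  0  1
G(n+4) = G(n) holds for n = 0,…,5 (a full window of length max(S) = 6), so the sequence is purely periodic with period 4.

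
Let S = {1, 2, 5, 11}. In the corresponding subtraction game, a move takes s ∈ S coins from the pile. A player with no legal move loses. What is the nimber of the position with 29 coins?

2

G(0) = 0
G(1) = mex{0} = 1
G(2) = mex{1,0} = 2
G(3) = mex{2,1} = 0
G(4) = mex{0,2} = 1
G(5) = mex{1,0,0} = 2
G(6) = mex{2,1,1} = 0
G(7) = mex{0,2,2} = 1
G(8) = mex{1,0,0} = 2
G(9) = mex{2,1,1} = 0
G(10) = mex{0,2,2} = 1
G(11) = mex{1,0,0,0} = 2
G(12) = mex{2,1,1,1} = 0
G(13) = mex{0,2,2,2} = 1
G(14) = mex{1,0,0,0} = 2
G(15) = mex{2,1,1,1} = 0
G(16) = mex{0,2,2,2} = 1
G(17) = mex{1,0,0,0} = 2
G(18) = mex{2,1,1,1} = 0
G(19) = mex{0,2,2,2} = 1
G(20) = mex{1,0,0,0} = 2
G(21) = mex{2,1,1,1} = 0
G(22) = mex{0,2,2,2} = 1
G(23) = mex{1,0,0,0} = 2
G(24) = mex{2,1,1,1} = 0
G(25) = mex{0,2,2,2} = 1
G(26) = mex{1,0,0,0} = 2
G(27) = mex{2,1,1,1} = 0
G(28) = mex{0,2,2,2} = 1
G(29) = mex{1,0,0,0} = 2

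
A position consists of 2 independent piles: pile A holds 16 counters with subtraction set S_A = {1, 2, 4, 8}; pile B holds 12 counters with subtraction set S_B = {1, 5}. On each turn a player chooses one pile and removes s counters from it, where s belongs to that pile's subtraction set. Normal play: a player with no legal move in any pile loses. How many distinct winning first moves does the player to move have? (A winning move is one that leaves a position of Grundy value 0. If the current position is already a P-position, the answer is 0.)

Pile A, S = {1, 2, 4, 8}:
n :  0  1  2  3  4  5  6  7  8  9 10 11 12 13 14 15 16
G :  0  1  2  0  1  2  0  1  2  0  1  2  0  1  2  0  1
G_A(16) = 1.
Pile B, S = {1, 5}:
G(0) = 0
G(1) = mex{0} = 1
G(2) = mex{1} = 0
G(3) = mex{0} = 1
G(4) = mex{1} = 0
G(5) = mex{0,0} = 1
G(6) = mex{1,1} = 0
G(7) = mex{0,0} = 1
G(8) = mex{1,1} = 0
G(9) = mex{0,0} = 1
G(10) = mex{1,1} = 0
G(11) = mex{0,0} = 1
G(12) = mex{1,1} = 0
G_B(12) = 0.
Combined Grundy value = 1 ⊕ 0 = 1.
A winning move leaves total XOR = 0, i.e. changes one component's Grundy value g to g ⊕ X where X is the current total.
Pile A: need g' = 1⊕1 = 0. Options: 16−1→G=0, 16−2→G=2, 16−4→G=0, 16−8→G=2. Hits: 2.
Pile B: need g' = 0⊕1 = 1. Options: 12−1→G=1, 12−5→G=1. Hits: 2.

4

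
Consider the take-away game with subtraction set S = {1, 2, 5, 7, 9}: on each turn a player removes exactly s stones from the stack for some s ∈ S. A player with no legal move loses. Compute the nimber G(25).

G(0) = 0
G(1) = mex{0} = 1
G(2) = mex{1,0} = 2
G(3) = mex{2,1} = 0
G(4) = mex{0,2} = 1
G(5) = mex{1,0,0} = 2
G(6) = mex{2,1,1} = 0
G(7) = mex{0,2,2,0} = 1
G(8) = mex{1,0,0,1} = 2
G(9) = mex{2,1,1,2,0} = 3
G(10) = mex{3,2,2,0,1} = 4
G(11) = mex{4,3,0,1,2} = 5
G(12) = mex{5,4,1,2,0} = 3
G(13) = mex{3,5,2,0,1} = 4
G(14) = mex{4,3,3,1,2} = 0
G(15) = mex{0,4,4,2,0} = 1
G(16) = mex{1,0,5,3,1} = 2
G(17) = mex{2,1,3,4,2} = 0
G(18) = mex{0,2,4,5,3} = 1
G(19) = mex{1,0,0,3,4} = 2
G(20) = mex{2,1,1,4,5} = 0
G(21) = mex{0,2,2,0,3} = 1
G(22) = mex{1,0,0,1,4} = 2
G(23) = mex{2,1,1,2,0} = 3
G(24) = mex{3,2,2,0,1} = 4
G(25) = mex{4,3,0,1,2} = 5

5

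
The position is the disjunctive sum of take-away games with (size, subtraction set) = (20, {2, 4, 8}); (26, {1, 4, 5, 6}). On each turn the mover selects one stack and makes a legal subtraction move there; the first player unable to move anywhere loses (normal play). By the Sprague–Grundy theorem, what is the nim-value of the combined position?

5

Stack A, S = {2, 4, 8}:
n :  0  1  2  3  4  5  6  7  8  9 10 11 12 13 14 15 16 17 18 19 20
G :  0  0  1  1  2  2  0  0  1  1  2  2  0  0  1  1  2  2  0  0  1
G_A(20) = 1.
Stack B, S = {1, 4, 5, 6}:
G(0) = 0
G(1) = mex{0} = 1
G(2) = mex{1} = 0
G(3) = mex{0} = 1
G(4) = mex{1,0} = 2
G(5) = mex{2,1,0} = 3
G(6) = mex{3,0,1,0} = 2
G(7) = mex{2,1,0,1} = 3
G(8) = mex{3,2,1,0} = 4
G(9) = mex{4,3,2,1} = 0
G(10) = mex{0,2,3,2} = 1
G(11) = mex{1,3,2,3} = 0
G(12) = mex{0,4,3,2} = 1
G(13) = mex{1,0,4,3} = 2
G(14) = mex{2,1,0,4} = 3
G(15) = mex{3,0,1,0} = 2
G(16) = mex{2,1,0,1} = 3
G(17) = mex{3,2,1,0} = 4
G(18) = mex{4,3,2,1} = 0
G(19) = mex{0,2,3,2} = 1
G(20) = mex{1,3,2,3} = 0
G(21) = mex{0,4,3,2} = 1
G(22) = mex{1,0,4,3} = 2
G(23) = mex{2,1,0,4} = 3
G(24) = mex{3,0,1,0} = 2
G(25) = mex{2,1,0,1} = 3
G(26) = mex{3,2,1,0} = 4
G_B(26) = 4.
Combined Grundy value = 1 ⊕ 4 = 5.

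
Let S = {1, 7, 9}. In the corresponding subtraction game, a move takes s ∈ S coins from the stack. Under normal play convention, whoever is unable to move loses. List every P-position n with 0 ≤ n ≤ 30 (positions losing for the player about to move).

0, 2, 4, 6, 8, 10, 12, 14, 16, 18, 20, 22, 24, 26, 28, 30

n :  0  1  2  3  4  5  6  7  8  9 10 11 12 13 14 15 16 17 18 19 20 21 22 23 24 25 26 27 28 29 30
G :  0  1  0  1  0  1  0  1  0  1  0  1  0  1  0  1  0  1  0  1  0  1  0  1  0  1  0  1  0  1  0
P-positions are exactly the n with G(n) = 0.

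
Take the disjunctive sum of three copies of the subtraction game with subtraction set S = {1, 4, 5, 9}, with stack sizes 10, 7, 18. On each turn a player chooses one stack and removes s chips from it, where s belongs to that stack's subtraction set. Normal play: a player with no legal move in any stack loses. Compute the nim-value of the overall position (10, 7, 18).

3

All stacks use S = {1, 4, 5, 9}:
G(0) = 0
G(1) = mex{0} = 1
G(2) = mex{1} = 0
G(3) = mex{0} = 1
G(4) = mex{1,0} = 2
G(5) = mex{2,1,0} = 3
G(6) = mex{3,0,1} = 2
G(7) = mex{2,1,0} = 3
G(8) = mex{3,2,1} = 0
G(9) = mex{0,3,2,0} = 1
G(10) = mex{1,2,3,1} = 0
G(11) = mex{0,3,2,0} = 1
G(12) = mex{1,0,3,1} = 2
G(13) = mex{2,1,0,2} = 3
G(14) = mex{3,0,1,3} = 2
G(15) = mex{2,1,0,2} = 3
G(16) = mex{3,2,1,3} = 0
G(17) = mex{0,3,2,0} = 1
G(18) = mex{1,2,3,1} = 0
Stack A: G(10) = 0.
Stack B: G(7) = 3.
Stack C: G(18) = 0.
Combined Grundy value = 0 ⊕ 3 ⊕ 0 = 3.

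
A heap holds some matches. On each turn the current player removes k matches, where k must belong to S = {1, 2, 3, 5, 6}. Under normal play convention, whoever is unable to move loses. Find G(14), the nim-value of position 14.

2

G(0) = 0
G(1) = mex{0} = 1
G(2) = mex{1,0} = 2
G(3) = mex{2,1,0} = 3
G(4) = mex{3,2,1} = 0
G(5) = mex{0,3,2,0} = 1
G(6) = mex{1,0,3,1,0} = 2
G(7) = mex{2,1,0,2,1} = 3
G(8) = mex{3,2,1,3,2} = 0
G(9) = mex{0,3,2,0,3} = 1
G(10) = mex{1,0,3,1,0} = 2
G(11) = mex{2,1,0,2,1} = 3
G(12) = mex{3,2,1,3,2} = 0
G(13) = mex{0,3,2,0,3} = 1
G(14) = mex{1,0,3,1,0} = 2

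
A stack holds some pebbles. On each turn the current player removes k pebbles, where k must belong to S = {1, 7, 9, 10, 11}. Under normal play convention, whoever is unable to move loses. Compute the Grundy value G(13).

G(0) = 0
G(1) = mex{0} = 1
G(2) = mex{1} = 0
G(3) = mex{0} = 1
G(4) = mex{1} = 0
G(5) = mex{0} = 1
G(6) = mex{1} = 0
G(7) = mex{0,0} = 1
G(8) = mex{1,1} = 0
G(9) = mex{0,0,0} = 1
G(10) = mex{1,1,1,0} = 2
G(11) = mex{2,0,0,1,0} = 3
G(12) = mex{3,1,1,0,1} = 2
G(13) = mex{2,0,0,1,0} = 3

3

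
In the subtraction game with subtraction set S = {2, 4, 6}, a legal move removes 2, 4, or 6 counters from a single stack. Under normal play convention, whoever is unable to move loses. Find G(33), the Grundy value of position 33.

n :  0  1  2  3  4  5  6  7  8  9 10 11 12 13 14 15 16 17 18 19 20 21 22 23 24 25 26 27 28 29 30 31 32 33
G :  0  0  1  1  2  2  3  3  0  0  1  1  2  2  3  3  0  0  1  1  2  2  3  3  0  0  1  1  2  2  3  3  0  0

0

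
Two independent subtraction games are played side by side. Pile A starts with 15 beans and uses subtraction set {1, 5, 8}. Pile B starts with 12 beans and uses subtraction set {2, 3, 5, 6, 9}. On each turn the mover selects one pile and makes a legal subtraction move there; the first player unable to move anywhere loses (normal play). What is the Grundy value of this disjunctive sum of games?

Pile A, S = {1, 5, 8}:
G(0) = 0
G(1) = mex{0} = 1
G(2) = mex{1} = 0
G(3) = mex{0} = 1
G(4) = mex{1} = 0
G(5) = mex{0,0} = 1
G(6) = mex{1,1} = 0
G(7) = mex{0,0} = 1
G(8) = mex{1,1,0} = 2
G(9) = mex{2,0,1} = 3
G(10) = mex{3,1,0} = 2
G(11) = mex{2,0,1} = 3
G(12) = mex{3,1,0} = 2
G(13) = mex{2,2,1} = 0
G(14) = mex{0,3,0} = 1
G(15) = mex{1,2,1} = 0
G_A(15) = 0.
Pile B, S = {2, 3, 5, 6, 9}:
n :  0  1  2  3  4  5  6  7  8  9 10 11 12
G :  0  0  1  1  2  2  3  3  0  4  1  5  0
G_B(12) = 0.
Combined Grundy value = 0 ⊕ 0 = 0.

0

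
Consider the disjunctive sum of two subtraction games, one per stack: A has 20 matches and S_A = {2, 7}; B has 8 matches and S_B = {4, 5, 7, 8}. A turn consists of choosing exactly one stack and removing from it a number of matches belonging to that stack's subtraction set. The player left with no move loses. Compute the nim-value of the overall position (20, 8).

3

Stack A, S = {2, 7}:
G(0) = 0
G(1) = mex{} = 0
G(2) = mex{0} = 1
G(3) = mex{0} = 1
G(4) = mex{1} = 0
G(5) = mex{1} = 0
G(6) = mex{0} = 1
G(7) = mex{0,0} = 1
G(8) = mex{1,0} = 2
G(9) = mex{1,1} = 0
G(10) = mex{2,1} = 0
G(11) = mex{0,0} = 1
G(12) = mex{0,0} = 1
G(13) = mex{1,1} = 0
G(14) = mex{1,1} = 0
G(15) = mex{0,2} = 1
G(16) = mex{0,0} = 1
G(17) = mex{1,0} = 2
G(18) = mex{1,1} = 0
G(19) = mex{2,1} = 0
G(20) = mex{0,0} = 1
G_A(20) = 1.
Stack B, S = {4, 5, 7, 8}:
n : 0 1 2 3 4 5 6 7 8
G : 0 0 0 0 1 1 1 1 2
G_B(8) = 2.
Combined Grundy value = 1 ⊕ 2 = 3.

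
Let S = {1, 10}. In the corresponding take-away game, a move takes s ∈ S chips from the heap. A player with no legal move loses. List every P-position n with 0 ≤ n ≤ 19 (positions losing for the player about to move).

0, 2, 4, 6, 8, 11, 13, 15, 17, 19

G(0) = 0
G(1) = mex{0} = 1
G(2) = mex{1} = 0
G(3) = mex{0} = 1
G(4) = mex{1} = 0
G(5) = mex{0} = 1
G(6) = mex{1} = 0
G(7) = mex{0} = 1
G(8) = mex{1} = 0
G(9) = mex{0} = 1
G(10) = mex{1,0} = 2
G(11) = mex{2,1} = 0
G(12) = mex{0,0} = 1
G(13) = mex{1,1} = 0
G(14) = mex{0,0} = 1
G(15) = mex{1,1} = 0
G(16) = mex{0,0} = 1
G(17) = mex{1,1} = 0
G(18) = mex{0,0} = 1
G(19) = mex{1,1} = 0
P-positions are exactly the n with G(n) = 0.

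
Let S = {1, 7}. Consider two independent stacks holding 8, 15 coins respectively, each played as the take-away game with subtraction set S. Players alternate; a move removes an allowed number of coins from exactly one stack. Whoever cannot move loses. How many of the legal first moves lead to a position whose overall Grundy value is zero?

All stacks use S = {1, 7}:
n :  0  1  2  3  4  5  6  7  8  9 10 11 12 13 14 15
G :  0  1  0  1  0  1  0  1  0  1  0  1  0  1  0  1
Stack A: G(8) = 0.
Stack B: G(15) = 1.
Combined Grundy value = 0 ⊕ 1 = 1.
A winning move leaves total XOR = 0, i.e. changes one component's Grundy value g to g ⊕ X where X is the current total.
Stack A: need g' = 0⊕1 = 1. Options: 8−1→G=1, 8−7→G=1. Hits: 2.
Stack B: need g' = 1⊕1 = 0. Options: 15−1→G=0, 15−7→G=0. Hits: 2.

4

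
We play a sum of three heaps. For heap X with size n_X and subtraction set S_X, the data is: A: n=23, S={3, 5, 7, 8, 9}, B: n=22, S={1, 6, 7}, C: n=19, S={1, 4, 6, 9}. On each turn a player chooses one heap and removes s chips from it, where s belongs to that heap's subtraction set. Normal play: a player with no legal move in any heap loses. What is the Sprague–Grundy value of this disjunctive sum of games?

Heap A, S = {3, 5, 7, 8, 9}:
G(0) = 0
G(1) = mex{} = 0
G(2) = mex{} = 0
G(3) = mex{0} = 1
G(4) = mex{0} = 1
G(5) = mex{0,0} = 1
G(6) = mex{1,0} = 2
G(7) = mex{1,0,0} = 2
G(8) = mex{1,1,0,0} = 2
G(9) = mex{2,1,0,0,0} = 3
G(10) = mex{2,1,1,0,0} = 3
G(11) = mex{2,2,1,1,0} = 3
G(12) = mex{3,2,1,1,1} = 0
G(13) = mex{3,2,2,1,1} = 0
G(14) = mex{3,3,2,2,1} = 0
G(15) = mex{0,3,2,2,2} = 1
G(16) = mex{0,3,3,2,2} = 1
G(17) = mex{0,0,3,3,2} = 1
G(18) = mex{1,0,3,3,3} = 2
G(19) = mex{1,0,0,3,3} = 2
G(20) = mex{1,1,0,0,3} = 2
G(21) = mex{2,1,0,0,0} = 3
G(22) = mex{2,1,1,0,0} = 3
G(23) = mex{2,2,1,1,0} = 3
G_A(23) = 3.
Heap B, S = {1, 6, 7}:
G(0) = 0
G(1) = mex{0} = 1
G(2) = mex{1} = 0
G(3) = mex{0} = 1
G(4) = mex{1} = 0
G(5) = mex{0} = 1
G(6) = mex{1,0} = 2
G(7) = mex{2,1,0} = 3
G(8) = mex{3,0,1} = 2
G(9) = mex{2,1,0} = 3
G(10) = mex{3,0,1} = 2
G(11) = mex{2,1,0} = 3
G(12) = mex{3,2,1} = 0
G(13) = mex{0,3,2} = 1
G(14) = mex{1,2,3} = 0
G(15) = mex{0,3,2} = 1
G(16) = mex{1,2,3} = 0
G(17) = mex{0,3,2} = 1
G(18) = mex{1,0,3} = 2
G(19) = mex{2,1,0} = 3
G(20) = mex{3,0,1} = 2
G(21) = mex{2,1,0} = 3
G(22) = mex{3,0,1} = 2
G_B(22) = 2.
Heap C, S = {1, 4, 6, 9}:
G(0) = 0
G(1) = mex{0} = 1
G(2) = mex{1} = 0
G(3) = mex{0} = 1
G(4) = mex{1,0} = 2
G(5) = mex{2,1} = 0
G(6) = mex{0,0,0} = 1
G(7) = mex{1,1,1} = 0
G(8) = mex{0,2,0} = 1
G(9) = mex{1,0,1,0} = 2
G(10) = mex{2,1,2,1} = 0
G(11) = mex{0,0,0,0} = 1
G(12) = mex{1,1,1,1} = 0
G(13) = mex{0,2,0,2} = 1
G(14) = mex{1,0,1,0} = 2
G(15) = mex{2,1,2,1} = 0
G(16) = mex{0,0,0,0} = 1
G(17) = mex{1,1,1,1} = 0
G(18) = mex{0,2,0,2} = 1
G(19) = mex{1,0,1,0} = 2
G_C(19) = 2.
Combined Grundy value = 3 ⊕ 2 ⊕ 2 = 3.

3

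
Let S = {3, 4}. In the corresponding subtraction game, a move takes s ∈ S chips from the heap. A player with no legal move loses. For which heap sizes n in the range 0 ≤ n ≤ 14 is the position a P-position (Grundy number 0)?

G(0) = 0
G(1) = mex{} = 0
G(2) = mex{} = 0
G(3) = mex{0} = 1
G(4) = mex{0,0} = 1
G(5) = mex{0,0} = 1
G(6) = mex{1,0} = 2
G(7) = mex{1,1} = 0
G(8) = mex{1,1} = 0
G(9) = mex{2,1} = 0
G(10) = mex{0,2} = 1
G(11) = mex{0,0} = 1
G(12) = mex{0,0} = 1
G(13) = mex{1,0} = 2
G(14) = mex{1,1} = 0
P-positions are exactly the n with G(n) = 0.

0, 1, 2, 7, 8, 9, 14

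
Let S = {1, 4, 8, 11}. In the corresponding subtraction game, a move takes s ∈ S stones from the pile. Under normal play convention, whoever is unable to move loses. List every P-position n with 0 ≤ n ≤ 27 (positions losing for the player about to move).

n :  0  1  2  3  4  5  6  7  8  9 10 11 12 13 14 15 16 17 18 19 20 21 22 23 24 25 26 27
G :  0  1  0  1  2  0  1  0  1  2  3  2  0  1  0  1  2  0  1  0  1  2  3  2  0  1  0  1
P-positions are exactly the n with G(n) = 0.

0, 2, 5, 7, 12, 14, 17, 19, 24, 26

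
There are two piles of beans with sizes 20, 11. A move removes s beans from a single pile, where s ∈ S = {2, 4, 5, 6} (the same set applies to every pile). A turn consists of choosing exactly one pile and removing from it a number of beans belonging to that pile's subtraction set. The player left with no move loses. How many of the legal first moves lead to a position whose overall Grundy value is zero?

2

All piles use S = {2, 4, 5, 6}:
n :  0  1  2  3  4  5  6  7  8  9 10 11 12 13 14 15 16 17 18 19 20
G :  0  0  1  1  2  2  3  3  0  0  1  1  2  2  3  3  0  0  1  1  2
Pile A: G(20) = 2.
Pile B: G(11) = 1.
Combined Grundy value = 2 ⊕ 1 = 3.
A winning move leaves total XOR = 0, i.e. changes one component's Grundy value g to g ⊕ X where X is the current total.
Pile A: need g' = 2⊕3 = 1. Options: 20−2→G=1, 20−4→G=0, 20−5→G=3, 20−6→G=3. Hits: 1.
Pile B: need g' = 1⊕3 = 2. Options: 11−2→G=0, 11−4→G=3, 11−5→G=3, 11−6→G=2. Hits: 1.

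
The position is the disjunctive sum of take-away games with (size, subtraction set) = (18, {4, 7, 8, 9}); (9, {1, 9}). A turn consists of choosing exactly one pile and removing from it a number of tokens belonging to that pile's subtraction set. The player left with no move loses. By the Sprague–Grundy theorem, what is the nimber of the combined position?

0

Pile A, S = {4, 7, 8, 9}:
G(0) = 0
G(1) = mex{} = 0
G(2) = mex{} = 0
G(3) = mex{} = 0
G(4) = mex{0} = 1
G(5) = mex{0} = 1
G(6) = mex{0} = 1
G(7) = mex{0,0} = 1
G(8) = mex{1,0,0} = 2
G(9) = mex{1,0,0,0} = 2
G(10) = mex{1,0,0,0} = 2
G(11) = mex{1,1,0,0} = 2
G(12) = mex{2,1,1,0} = 3
G(13) = mex{2,1,1,1} = 0
G(14) = mex{2,1,1,1} = 0
G(15) = mex{2,2,1,1} = 0
G(16) = mex{3,2,2,1} = 0
G(17) = mex{0,2,2,2} = 1
G(18) = mex{0,2,2,2} = 1
G_A(18) = 1.
Pile B, S = {1, 9}:
G(0) = 0
G(1) = mex{0} = 1
G(2) = mex{1} = 0
G(3) = mex{0} = 1
G(4) = mex{1} = 0
G(5) = mex{0} = 1
G(6) = mex{1} = 0
G(7) = mex{0} = 1
G(8) = mex{1} = 0
G(9) = mex{0,0} = 1
G_B(9) = 1.
Combined Grundy value = 1 ⊕ 1 = 0.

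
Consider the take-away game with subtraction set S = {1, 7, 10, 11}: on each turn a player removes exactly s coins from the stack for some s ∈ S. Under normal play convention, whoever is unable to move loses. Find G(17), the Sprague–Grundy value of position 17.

G(0) = 0
G(1) = mex{0} = 1
G(2) = mex{1} = 0
G(3) = mex{0} = 1
G(4) = mex{1} = 0
G(5) = mex{0} = 1
G(6) = mex{1} = 0
G(7) = mex{0,0} = 1
G(8) = mex{1,1} = 0
G(9) = mex{0,0} = 1
G(10) = mex{1,1,0} = 2
G(11) = mex{2,0,1,0} = 3
G(12) = mex{3,1,0,1} = 2
G(13) = mex{2,0,1,0} = 3
G(14) = mex{3,1,0,1} = 2
G(15) = mex{2,0,1,0} = 3
G(16) = mex{3,1,0,1} = 2
G(17) = mex{2,2,1,0} = 3

3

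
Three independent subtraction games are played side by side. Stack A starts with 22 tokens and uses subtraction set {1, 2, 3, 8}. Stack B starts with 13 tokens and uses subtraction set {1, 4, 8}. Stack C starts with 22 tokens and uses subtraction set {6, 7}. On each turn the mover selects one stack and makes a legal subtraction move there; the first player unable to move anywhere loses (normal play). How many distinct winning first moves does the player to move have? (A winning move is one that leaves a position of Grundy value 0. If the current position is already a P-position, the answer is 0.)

Stack A, S = {1, 2, 3, 8}:
G(0) = 0
G(1) = mex{0} = 1
G(2) = mex{1,0} = 2
G(3) = mex{2,1,0} = 3
G(4) = mex{3,2,1} = 0
G(5) = mex{0,3,2} = 1
G(6) = mex{1,0,3} = 2
G(7) = mex{2,1,0} = 3
G(8) = mex{3,2,1,0} = 4
G(9) = mex{4,3,2,1} = 0
G(10) = mex{0,4,3,2} = 1
G(11) = mex{1,0,4,3} = 2
G(12) = mex{2,1,0,0} = 3
G(13) = mex{3,2,1,1} = 0
G(14) = mex{0,3,2,2} = 1
G(15) = mex{1,0,3,3} = 2
G(16) = mex{2,1,0,4} = 3
G(17) = mex{3,2,1,0} = 4
G(18) = mex{4,3,2,1} = 0
G(19) = mex{0,4,3,2} = 1
G(20) = mex{1,0,4,3} = 2
G(21) = mex{2,1,0,0} = 3
G(22) = mex{3,2,1,1} = 0
G_A(22) = 0.
Stack B, S = {1, 4, 8}:
n :  0  1  2  3  4  5  6  7  8  9 10 11 12 13
G :  0  1  0  1  2  0  1  0  1  2  3  2  0  1
G_B(13) = 1.
Stack C, S = {6, 7}:
n :  0  1  2  3  4  5  6  7  8  9 10 11 12 13 14 15 16 17 18 19 20 21 22
G :  0  0  0  0  0  0  1  1  1  1  1  1  2  0  0  0  0  0  0  1  1  1  1
G_C(22) = 1.
Combined Grundy value = 0 ⊕ 1 ⊕ 1 = 0.
A winning move leaves total XOR = 0, i.e. changes one component's Grundy value g to g ⊕ X where X is the current total.
Stack A: target g' = 0⊕0 = 0, but every legal move changes the Grundy value (mex property), so 0 moves.
Stack B: target g' = 1⊕0 = 1, but every legal move changes the Grundy value (mex property), so 0 moves.
Stack C: target g' = 1⊕0 = 1, but every legal move changes the Grundy value (mex property), so 0 moves.

0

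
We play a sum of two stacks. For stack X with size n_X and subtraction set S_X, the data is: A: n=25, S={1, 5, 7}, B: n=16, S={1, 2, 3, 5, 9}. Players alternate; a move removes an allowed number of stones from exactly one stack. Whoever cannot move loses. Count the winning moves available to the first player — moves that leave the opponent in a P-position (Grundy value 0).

Stack A, S = {1, 5, 7}:
G(0) = 0
G(1) = mex{0} = 1
G(2) = mex{1} = 0
G(3) = mex{0} = 1
G(4) = mex{1} = 0
G(5) = mex{0,0} = 1
G(6) = mex{1,1} = 0
G(7) = mex{0,0,0} = 1
G(8) = mex{1,1,1} = 0
G(9) = mex{0,0,0} = 1
G(10) = mex{1,1,1} = 0
G(11) = mex{0,0,0} = 1
G(12) = mex{1,1,1} = 0
G(13) = mex{0,0,0} = 1
G(14) = mex{1,1,1} = 0
G(15) = mex{0,0,0} = 1
G(16) = mex{1,1,1} = 0
G(17) = mex{0,0,0} = 1
G(18) = mex{1,1,1} = 0
G(19) = mex{0,0,0} = 1
G(20) = mex{1,1,1} = 0
G(21) = mex{0,0,0} = 1
G(22) = mex{1,1,1} = 0
G(23) = mex{0,0,0} = 1
G(24) = mex{1,1,1} = 0
G(25) = mex{0,0,0} = 1
G_A(25) = 1.
Stack B, S = {1, 2, 3, 5, 9}:
n :  0  1  2  3  4  5  6  7  8  9 10 11 12 13 14 15 16
G :  0  1  2  3  0  1  2  3  0  1  2  3  0  1  2  3  0
G_B(16) = 0.
Combined Grundy value = 1 ⊕ 0 = 1.
A winning move leaves total XOR = 0, i.e. changes one component's Grundy value g to g ⊕ X where X is the current total.
Stack A: need g' = 1⊕1 = 0. Options: 25−1→G=0, 25−5→G=0, 25−7→G=0. Hits: 3.
Stack B: need g' = 0⊕1 = 1. Options: 16−1→G=3, 16−2→G=2, 16−3→G=1, 16−5→G=3, 16−9→G=3. Hits: 1.

4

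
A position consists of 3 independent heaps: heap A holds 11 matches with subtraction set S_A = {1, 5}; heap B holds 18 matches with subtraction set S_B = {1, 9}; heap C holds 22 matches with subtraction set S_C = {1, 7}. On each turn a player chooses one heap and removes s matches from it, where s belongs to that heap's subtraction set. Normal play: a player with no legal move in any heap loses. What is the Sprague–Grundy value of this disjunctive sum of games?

1

Heap A, S = {1, 5}:
G(0) = 0
G(1) = mex{0} = 1
G(2) = mex{1} = 0
G(3) = mex{0} = 1
G(4) = mex{1} = 0
G(5) = mex{0,0} = 1
G(6) = mex{1,1} = 0
G(7) = mex{0,0} = 1
G(8) = mex{1,1} = 0
G(9) = mex{0,0} = 1
G(10) = mex{1,1} = 0
G(11) = mex{0,0} = 1
G_A(11) = 1.
Heap B, S = {1, 9}:
G(0) = 0
G(1) = mex{0} = 1
G(2) = mex{1} = 0
G(3) = mex{0} = 1
G(4) = mex{1} = 0
G(5) = mex{0} = 1
G(6) = mex{1} = 0
G(7) = mex{0} = 1
G(8) = mex{1} = 0
G(9) = mex{0,0} = 1
G(10) = mex{1,1} = 0
G(11) = mex{0,0} = 1
G(12) = mex{1,1} = 0
G(13) = mex{0,0} = 1
G(14) = mex{1,1} = 0
G(15) = mex{0,0} = 1
G(16) = mex{1,1} = 0
G(17) = mex{0,0} = 1
G(18) = mex{1,1} = 0
G_B(18) = 0.
Heap C, S = {1, 7}:
G(0) = 0
G(1) = mex{0} = 1
G(2) = mex{1} = 0
G(3) = mex{0} = 1
G(4) = mex{1} = 0
G(5) = mex{0} = 1
G(6) = mex{1} = 0
G(7) = mex{0,0} = 1
G(8) = mex{1,1} = 0
G(9) = mex{0,0} = 1
G(10) = mex{1,1} = 0
G(11) = mex{0,0} = 1
G(12) = mex{1,1} = 0
G(13) = mex{0,0} = 1
G(14) = mex{1,1} = 0
G(15) = mex{0,0} = 1
G(16) = mex{1,1} = 0
G(17) = mex{0,0} = 1
G(18) = mex{1,1} = 0
G(19) = mex{0,0} = 1
G(20) = mex{1,1} = 0
G(21) = mex{0,0} = 1
G(22) = mex{1,1} = 0
G_C(22) = 0.
Combined Grundy value = 1 ⊕ 0 ⊕ 0 = 1.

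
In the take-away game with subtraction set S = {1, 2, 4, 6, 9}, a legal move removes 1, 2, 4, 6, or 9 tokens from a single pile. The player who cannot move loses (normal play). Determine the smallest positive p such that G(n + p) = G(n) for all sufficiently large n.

8

n :  0  1  2  3  4  5  6  7  8  9 10 11 12 13 14 15 16 17 18
G :  0  1  2  0  1  2  3  4  0  1  2  0  1  2  3  4  0  1  2
G(n+8) = G(n) holds for n = 0,…,8 (a full window of length max(S) = 9), so the sequence is purely periodic with period 8.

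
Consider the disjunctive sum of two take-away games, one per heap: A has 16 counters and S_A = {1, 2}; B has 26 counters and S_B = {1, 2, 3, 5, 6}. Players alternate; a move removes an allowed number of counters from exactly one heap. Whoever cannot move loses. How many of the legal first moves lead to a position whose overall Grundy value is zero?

3

Heap A, S = {1, 2}:
G(0) = 0
G(1) = mex{0} = 1
G(2) = mex{1,0} = 2
G(3) = mex{2,1} = 0
G(4) = mex{0,2} = 1
G(5) = mex{1,0} = 2
G(6) = mex{2,1} = 0
G(7) = mex{0,2} = 1
G(8) = mex{1,0} = 2
G(9) = mex{2,1} = 0
G(10) = mex{0,2} = 1
G(11) = mex{1,0} = 2
G(12) = mex{2,1} = 0
G(13) = mex{0,2} = 1
G(14) = mex{1,0} = 2
G(15) = mex{2,1} = 0
G(16) = mex{0,2} = 1
G_A(16) = 1.
Heap B, S = {1, 2, 3, 5, 6}:
n :  0  1  2  3  4  5  6  7  8  9 10 11 12 13 14 15 16 17 18 19 20 21 22 23 24 25 26
G :  0  1  2  3  0  1  2  3  0  1  2  3  0  1  2  3  0  1  2  3  0  1  2  3  0  1  2
G_B(26) = 2.
Combined Grundy value = 1 ⊕ 2 = 3.
A winning move leaves total XOR = 0, i.e. changes one component's Grundy value g to g ⊕ X where X is the current total.
Heap A: need g' = 1⊕3 = 2. Options: 16−1→G=0, 16−2→G=2. Hits: 1.
Heap B: need g' = 2⊕3 = 1. Options: 26−1→G=1, 26−2→G=0, 26−3→G=3, 26−5→G=1, 26−6→G=0. Hits: 2.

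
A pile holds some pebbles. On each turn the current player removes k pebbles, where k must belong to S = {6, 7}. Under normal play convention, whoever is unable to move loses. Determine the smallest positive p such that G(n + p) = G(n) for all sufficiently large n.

13

G(0) = 0
G(1) = mex{} = 0
G(2) = mex{} = 0
G(3) = mex{} = 0
G(4) = mex{} = 0
G(5) = mex{} = 0
G(6) = mex{0} = 1
G(7) = mex{0,0} = 1
G(8) = mex{0,0} = 1
G(9) = mex{0,0} = 1
G(10) = mex{0,0} = 1
G(11) = mex{0,0} = 1
G(12) = mex{1,0} = 2
G(13) = mex{1,1} = 0
G(14) = mex{1,1} = 0
G(15) = mex{1,1} = 0
G(16) = mex{1,1} = 0
G(17) = mex{1,1} = 0
G(18) = mex{2,1} = 0
G(19) = mex{0,2} = 1
G(20) = mex{0,0} = 1
G(21) = mex{0,0} = 1
G(22) = mex{0,0} = 1
G(23) = mex{0,0} = 1
G(24) = mex{0,0} = 1
G(25) = mex{1,0} = 2
G(26) = mex{1,1} = 0
G(27) = mex{1,1} = 0
G(n+13) = G(n) holds for n = 0,…,6 (a full window of length max(S) = 7), so the sequence is purely periodic with period 13.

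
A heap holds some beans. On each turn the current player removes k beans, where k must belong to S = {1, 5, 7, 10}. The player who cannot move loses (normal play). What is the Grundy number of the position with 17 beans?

n :  0  1  2  3  4  5  6  7  8  9 10 11 12 13 14 15 16 17
G :  0  1  0  1  0  1  0  1  0  1  2  3  2  3  2  3  2  0

0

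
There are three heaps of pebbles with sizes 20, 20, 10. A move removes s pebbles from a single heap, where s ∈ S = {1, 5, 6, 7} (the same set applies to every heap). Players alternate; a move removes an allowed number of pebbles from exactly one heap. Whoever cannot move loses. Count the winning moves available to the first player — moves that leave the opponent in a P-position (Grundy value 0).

3

All heaps use S = {1, 5, 6, 7}:
n :  0  1  2  3  4  5  6  7  8  9 10 11 12 13 14 15 16 17 18 19 20
G :  0  1  0  1  0  1  2  3  2  3  2  3  0  1  0  1  0  1  2  3  2
Heap A: G(20) = 2.
Heap B: G(20) = 2.
Heap C: G(10) = 2.
Combined Grundy value = 2 ⊕ 2 ⊕ 2 = 2.
A winning move leaves total XOR = 0, i.e. changes one component's Grundy value g to g ⊕ X where X is the current total.
Heap A: need g' = 2⊕2 = 0. Options: 20−1→G=3, 20−5→G=1, 20−6→G=0, 20−7→G=1. Hits: 1.
Heap B: need g' = 2⊕2 = 0. Options: 20−1→G=3, 20−5→G=1, 20−6→G=0, 20−7→G=1. Hits: 1.
Heap C: need g' = 2⊕2 = 0. Options: 10−1→G=3, 10−5→G=1, 10−6→G=0, 10−7→G=1. Hits: 1.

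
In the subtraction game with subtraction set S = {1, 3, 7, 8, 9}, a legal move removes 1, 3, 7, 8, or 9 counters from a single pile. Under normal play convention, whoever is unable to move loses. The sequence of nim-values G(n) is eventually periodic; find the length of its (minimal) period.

16

n :  0  1  2  3  4  5  6  7  8  9 10 11 12 13 14 15 16 17 18 19 20 21 22 23 24 25 26 27 28 29 30 31 32 33
G :  0  1  0  1  0  1  0  1  2  3  2  3  2  3  2  3  0  1  0  1  0  1  0  1  2  3  2  3  2  3  2  3  0  1
G(n+16) = G(n) holds for n = 0,…,8 (a full window of length max(S) = 9), so the sequence is purely periodic with period 16.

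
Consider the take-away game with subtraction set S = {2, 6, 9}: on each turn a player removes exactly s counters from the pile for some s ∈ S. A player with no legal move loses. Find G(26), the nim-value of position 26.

3

n :  0  1  2  3  4  5  6  7  8  9 10 11 12 13 14 15 16 17 18 19 20 21 22 23 24 25 26
G :  0  0  1  1  0  0  1  1  0  2  1  3  0  2  1  0  0  1  1  0  0  1  1  0  2  1  3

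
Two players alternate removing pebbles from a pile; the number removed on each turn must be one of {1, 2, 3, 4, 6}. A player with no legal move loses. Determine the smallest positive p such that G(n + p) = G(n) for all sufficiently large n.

5

n :  0  1  2  3  4  5  6  7  8  9 10 11 12 13 14
G :  0  1  2  3  4  0  1  2  3  4  0  1  2  3  4
G(n+5) = G(n) holds for n = 0,…,5 (a full window of length max(S) = 6), so the sequence is purely periodic with period 5.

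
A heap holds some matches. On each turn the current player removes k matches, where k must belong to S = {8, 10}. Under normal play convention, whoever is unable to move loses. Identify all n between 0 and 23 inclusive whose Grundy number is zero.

0, 1, 2, 3, 4, 5, 6, 7, 18, 19, 20, 21, 22, 23

n :  0  1  2  3  4  5  6  7  8  9 10 11 12 13 14 15 16 17 18 19 20 21 22 23
G :  0  0  0  0  0  0  0  0  1  1  1  1  1  1  1  1  2  2  0  0  0  0  0  0
P-positions are exactly the n with G(n) = 0.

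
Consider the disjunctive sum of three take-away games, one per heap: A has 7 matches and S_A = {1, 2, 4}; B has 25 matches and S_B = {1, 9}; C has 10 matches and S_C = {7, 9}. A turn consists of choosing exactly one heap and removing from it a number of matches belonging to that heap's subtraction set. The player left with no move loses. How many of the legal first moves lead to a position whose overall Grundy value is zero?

6

Heap A, S = {1, 2, 4}:
G(0) = 0
G(1) = mex{0} = 1
G(2) = mex{1,0} = 2
G(3) = mex{2,1} = 0
G(4) = mex{0,2,0} = 1
G(5) = mex{1,0,1} = 2
G(6) = mex{2,1,2} = 0
G(7) = mex{0,2,0} = 1
G_A(7) = 1.
Heap B, S = {1, 9}:
G(0) = 0
G(1) = mex{0} = 1
G(2) = mex{1} = 0
G(3) = mex{0} = 1
G(4) = mex{1} = 0
G(5) = mex{0} = 1
G(6) = mex{1} = 0
G(7) = mex{0} = 1
G(8) = mex{1} = 0
G(9) = mex{0,0} = 1
G(10) = mex{1,1} = 0
G(11) = mex{0,0} = 1
G(12) = mex{1,1} = 0
G(13) = mex{0,0} = 1
G(14) = mex{1,1} = 0
G(15) = mex{0,0} = 1
G(16) = mex{1,1} = 0
G(17) = mex{0,0} = 1
G(18) = mex{1,1} = 0
G(19) = mex{0,0} = 1
G(20) = mex{1,1} = 0
G(21) = mex{0,0} = 1
G(22) = mex{1,1} = 0
G(23) = mex{0,0} = 1
G(24) = mex{1,1} = 0
G(25) = mex{0,0} = 1
G_B(25) = 1.
Heap C, S = {7, 9}:
n :  0  1  2  3  4  5  6  7  8  9 10
G :  0  0  0  0  0  0  0  1  1  1  1
G_C(10) = 1.
Combined Grundy value = 1 ⊕ 1 ⊕ 1 = 1.
A winning move leaves total XOR = 0, i.e. changes one component's Grundy value g to g ⊕ X where X is the current total.
Heap A: need g' = 1⊕1 = 0. Options: 7−1→G=0, 7−2→G=2, 7−4→G=0. Hits: 2.
Heap B: need g' = 1⊕1 = 0. Options: 25−1→G=0, 25−9→G=0. Hits: 2.
Heap C: need g' = 1⊕1 = 0. Options: 10−7→G=0, 10−9→G=0. Hits: 2.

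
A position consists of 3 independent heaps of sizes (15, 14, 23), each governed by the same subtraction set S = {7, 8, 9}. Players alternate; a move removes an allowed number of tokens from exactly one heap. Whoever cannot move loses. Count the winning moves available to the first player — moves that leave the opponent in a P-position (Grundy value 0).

All heaps use S = {7, 8, 9}:
n :  0  1  2  3  4  5  6  7  8  9 10 11 12 13 14 15 16 17 18 19 20 21 22 23
G :  0  0  0  0  0  0  0  1  1  1  1  1  1  1  2  2  0  0  0  0  0  0  0  1
Heap A: G(15) = 2.
Heap B: G(14) = 2.
Heap C: G(23) = 1.
Combined Grundy value = 2 ⊕ 2 ⊕ 1 = 1.
A winning move leaves total XOR = 0, i.e. changes one component's Grundy value g to g ⊕ X where X is the current total.
Heap A: need g' = 2⊕1 = 3. Options: 15−7→G=1, 15−8→G=1, 15−9→G=0. Hits: 0.
Heap B: need g' = 2⊕1 = 3. Options: 14−7→G=1, 14−8→G=0, 14−9→G=0. Hits: 0.
Heap C: need g' = 1⊕1 = 0. Options: 23−7→G=0, 23−8→G=2, 23−9→G=2. Hits: 1.

1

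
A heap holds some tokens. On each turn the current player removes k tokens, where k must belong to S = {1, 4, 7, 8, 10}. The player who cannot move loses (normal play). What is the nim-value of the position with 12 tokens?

1

n :  0  1  2  3  4  5  6  7  8  9 10 11 12
G :  0  1  0  1  2  0  1  2  3  2  3  0  1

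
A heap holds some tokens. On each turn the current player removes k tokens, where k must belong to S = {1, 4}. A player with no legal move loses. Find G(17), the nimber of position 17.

0

n :  0  1  2  3  4  5  6  7  8  9 10 11 12 13 14 15 16 17
G :  0  1  0  1  2  0  1  0  1  2  0  1  0  1  2  0  1  0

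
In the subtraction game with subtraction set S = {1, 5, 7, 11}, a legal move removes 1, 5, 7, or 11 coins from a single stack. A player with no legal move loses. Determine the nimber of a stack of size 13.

1

G(0) = 0
G(1) = mex{0} = 1
G(2) = mex{1} = 0
G(3) = mex{0} = 1
G(4) = mex{1} = 0
G(5) = mex{0,0} = 1
G(6) = mex{1,1} = 0
G(7) = mex{0,0,0} = 1
G(8) = mex{1,1,1} = 0
G(9) = mex{0,0,0} = 1
G(10) = mex{1,1,1} = 0
G(11) = mex{0,0,0,0} = 1
G(12) = mex{1,1,1,1} = 0
G(13) = mex{0,0,0,0} = 1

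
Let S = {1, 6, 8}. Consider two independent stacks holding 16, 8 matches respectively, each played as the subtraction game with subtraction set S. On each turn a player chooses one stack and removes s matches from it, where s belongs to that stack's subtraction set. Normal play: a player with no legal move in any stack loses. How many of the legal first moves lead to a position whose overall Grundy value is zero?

All stacks use S = {1, 6, 8}:
n :  0  1  2  3  4  5  6  7  8  9 10 11 12 13 14 15 16
G :  0  1  0  1  0  1  2  0  1  0  1  0  1  2  0  1  0
Stack A: G(16) = 0.
Stack B: G(8) = 1.
Combined Grundy value = 0 ⊕ 1 = 1.
A winning move leaves total XOR = 0, i.e. changes one component's Grundy value g to g ⊕ X where X is the current total.
Stack A: need g' = 0⊕1 = 1. Options: 16−1→G=1, 16−6→G=1, 16−8→G=1. Hits: 3.
Stack B: need g' = 1⊕1 = 0. Options: 8−1→G=0, 8−6→G=0, 8−8→G=0. Hits: 3.

6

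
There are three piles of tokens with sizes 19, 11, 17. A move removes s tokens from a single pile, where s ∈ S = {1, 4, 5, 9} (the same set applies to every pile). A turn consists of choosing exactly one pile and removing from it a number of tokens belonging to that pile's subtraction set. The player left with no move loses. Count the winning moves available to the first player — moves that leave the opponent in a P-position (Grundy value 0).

6

All piles use S = {1, 4, 5, 9}:
n :  0  1  2  3  4  5  6  7  8  9 10 11 12 13 14 15 16 17 18 19
G :  0  1  0  1  2  3  2  3  0  1  0  1  2  3  2  3  0  1  0  1
Pile A: G(19) = 1.
Pile B: G(11) = 1.
Pile C: G(17) = 1.
Combined Grundy value = 1 ⊕ 1 ⊕ 1 = 1.
A winning move leaves total XOR = 0, i.e. changes one component's Grundy value g to g ⊕ X where X is the current total.
Pile A: need g' = 1⊕1 = 0. Options: 19−1→G=0, 19−4→G=3, 19−5→G=2, 19−9→G=0. Hits: 2.
Pile B: need g' = 1⊕1 = 0. Options: 11−1→G=0, 11−4→G=3, 11−5→G=2, 11−9→G=0. Hits: 2.
Pile C: need g' = 1⊕1 = 0. Options: 17−1→G=0, 17−4→G=3, 17−5→G=2, 17−9→G=0. Hits: 2.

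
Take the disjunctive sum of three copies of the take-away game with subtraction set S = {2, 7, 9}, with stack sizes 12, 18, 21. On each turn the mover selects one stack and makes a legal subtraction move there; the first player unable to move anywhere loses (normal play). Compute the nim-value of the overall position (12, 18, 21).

All stacks use S = {2, 7, 9}:
G(0) = 0
G(1) = mex{} = 0
G(2) = mex{0} = 1
G(3) = mex{0} = 1
G(4) = mex{1} = 0
G(5) = mex{1} = 0
G(6) = mex{0} = 1
G(7) = mex{0,0} = 1
G(8) = mex{1,0} = 2
G(9) = mex{1,1,0} = 2
G(10) = mex{2,1,0} = 3
G(11) = mex{2,0,1} = 3
G(12) = mex{3,0,1} = 2
G(13) = mex{3,1,0} = 2
G(14) = mex{2,1,0} = 3
G(15) = mex{2,2,1} = 0
G(16) = mex{3,2,1} = 0
G(17) = mex{0,3,2} = 1
G(18) = mex{0,3,2} = 1
G(19) = mex{1,2,3} = 0
G(20) = mex{1,2,3} = 0
G(21) = mex{0,3,2} = 1
Stack A: G(12) = 2.
Stack B: G(18) = 1.
Stack C: G(21) = 1.
Combined Grundy value = 2 ⊕ 1 ⊕ 1 = 2.

2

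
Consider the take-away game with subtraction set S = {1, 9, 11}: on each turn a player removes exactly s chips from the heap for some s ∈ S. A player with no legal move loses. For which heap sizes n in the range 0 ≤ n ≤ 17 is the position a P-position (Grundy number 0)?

0, 2, 4, 6, 8, 10, 12, 14, 16

n :  0  1  2  3  4  5  6  7  8  9 10 11 12 13 14 15 16 17
G :  0  1  0  1  0  1  0  1  0  1  0  1  0  1  0  1  0  1
P-positions are exactly the n with G(n) = 0.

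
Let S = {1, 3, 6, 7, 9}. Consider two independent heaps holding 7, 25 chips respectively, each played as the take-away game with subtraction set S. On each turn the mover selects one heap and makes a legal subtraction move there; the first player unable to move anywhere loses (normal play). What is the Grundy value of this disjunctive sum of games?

All heaps use S = {1, 3, 6, 7, 9}:
n :  0  1  2  3  4  5  6  7  8  9 10 11 12 13 14 15 16 17 18 19 20 21 22 23 24 25
G :  0  1  0  1  0  1  2  3  2  3  2  3  0  1  0  1  0  1  2  3  2  3  2  3  0  1
Heap A: G(7) = 3.
Heap B: G(25) = 1.
Combined Grundy value = 3 ⊕ 1 = 2.

2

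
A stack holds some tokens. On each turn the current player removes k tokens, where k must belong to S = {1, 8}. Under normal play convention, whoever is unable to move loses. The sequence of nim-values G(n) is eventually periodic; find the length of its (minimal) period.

G(0) = 0
G(1) = mex{0} = 1
G(2) = mex{1} = 0
G(3) = mex{0} = 1
G(4) = mex{1} = 0
G(5) = mex{0} = 1
G(6) = mex{1} = 0
G(7) = mex{0} = 1
G(8) = mex{1,0} = 2
G(9) = mex{2,1} = 0
G(10) = mex{0,0} = 1
G(11) = mex{1,1} = 0
G(12) = mex{0,0} = 1
G(13) = mex{1,1} = 0
G(14) = mex{0,0} = 1
G(15) = mex{1,1} = 0
G(16) = mex{0,2} = 1
G(17) = mex{1,0} = 2
G(18) = mex{2,1} = 0
G(19) = mex{0,0} = 1
G(n+9) = G(n) holds for n = 0,…,7 (a full window of length max(S) = 8), so the sequence is purely periodic with period 9.

9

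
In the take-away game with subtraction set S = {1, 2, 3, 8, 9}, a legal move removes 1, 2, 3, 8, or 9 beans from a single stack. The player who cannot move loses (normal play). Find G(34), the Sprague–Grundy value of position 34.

n :  0  1  2  3  4  5  6  7  8  9 10 11 12 13 14 15 16 17 18 19 20 21 22 23 24 25 26 27 28 29 30 31 32 33 34
G :  0  1  2  3  0  1  2  3  4  5  0  1  2  3  0  1  2  3  4  5  0  1  2  3  0  1  2  3  4  5  0  1  2  3  0

0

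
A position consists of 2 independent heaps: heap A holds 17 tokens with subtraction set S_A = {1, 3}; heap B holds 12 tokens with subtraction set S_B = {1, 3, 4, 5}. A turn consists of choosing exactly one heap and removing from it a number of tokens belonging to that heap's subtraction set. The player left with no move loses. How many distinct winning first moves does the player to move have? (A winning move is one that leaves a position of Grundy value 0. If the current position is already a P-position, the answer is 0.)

Heap A, S = {1, 3}:
n :  0  1  2  3  4  5  6  7  8  9 10 11 12 13 14 15 16 17
G :  0  1  0  1  0  1  0  1  0  1  0  1  0  1  0  1  0  1
G_A(17) = 1.
Heap B, S = {1, 3, 4, 5}:
G(0) = 0
G(1) = mex{0} = 1
G(2) = mex{1} = 0
G(3) = mex{0,0} = 1
G(4) = mex{1,1,0} = 2
G(5) = mex{2,0,1,0} = 3
G(6) = mex{3,1,0,1} = 2
G(7) = mex{2,2,1,0} = 3
G(8) = mex{3,3,2,1} = 0
G(9) = mex{0,2,3,2} = 1
G(10) = mex{1,3,2,3} = 0
G(11) = mex{0,0,3,2} = 1
G(12) = mex{1,1,0,3} = 2
G_B(12) = 2.
Combined Grundy value = 1 ⊕ 2 = 3.
A winning move leaves total XOR = 0, i.e. changes one component's Grundy value g to g ⊕ X where X is the current total.
Heap A: need g' = 1⊕3 = 2. Options: 17−1→G=0, 17−3→G=0. Hits: 0.
Heap B: need g' = 2⊕3 = 1. Options: 12−1→G=1, 12−3→G=1, 12−4→G=0, 12−5→G=3. Hits: 2.

2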